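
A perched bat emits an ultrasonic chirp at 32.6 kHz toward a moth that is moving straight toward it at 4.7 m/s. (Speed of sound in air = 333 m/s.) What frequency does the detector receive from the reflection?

The moth first receives the wave as a moving observer: f₁ = f₀ · (v + u)/v = 32.6 × (333 + 4.7)/333 ≈ 33.1 kHz.
The reflection then acts as a moving source: f₂ = f₁ · v/(v − u) ≈ 33.5 kHz.

33.5 kHz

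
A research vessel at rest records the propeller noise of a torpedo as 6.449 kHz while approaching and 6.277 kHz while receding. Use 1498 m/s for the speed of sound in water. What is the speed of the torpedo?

f₁/f₂ = (v + v_s)/(v − v_s), so v_s = v · (f₁ − f₂)/(f₁ + f₂).
v_s = 1498 × (6.449 − 6.277)/(6.449 + 6.277) = 1498 × 0.172/12.726 ≈ 20.2 m/s.

20.2 m/s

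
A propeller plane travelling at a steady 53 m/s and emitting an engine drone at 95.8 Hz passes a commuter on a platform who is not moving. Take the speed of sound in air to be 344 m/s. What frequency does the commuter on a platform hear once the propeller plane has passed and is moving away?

Receding: f₂ = f · v/(v + v_s) = 95.8 × 344/397 ≈ 83 Hz.

83 Hz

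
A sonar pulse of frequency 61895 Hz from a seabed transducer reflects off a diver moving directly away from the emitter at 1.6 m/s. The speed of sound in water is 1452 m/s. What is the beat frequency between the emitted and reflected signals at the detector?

At the diver (a moving observer), f₁ = f₀ · (v − u)/v = 61895 × 1450.4/1452 ≈ 61826.8 Hz.
The reflection then acts as a moving source: f₂ = f₁ · v/(v + u) ≈ 61758.7 Hz.
Beat frequency: |f₂ − f₀| = 2u·f₀/(v + u) = 2 × 1.6 × 61895/1453.6 ≈ 136 Hz.

136 Hz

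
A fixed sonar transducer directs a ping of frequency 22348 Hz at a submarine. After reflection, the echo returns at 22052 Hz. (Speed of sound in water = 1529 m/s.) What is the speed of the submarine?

10.2 m/s

Double Doppler shift off a moving reflector: f₂ = f₀ · (v + u)/(v − u) (u > 0 toward emitter).
Rearranging, u = v · (f₂ − f₀)/(f₂ + f₀) = 1529 × -296/44400 ≈ -10.2 m/s.
So the submarine is moving at 10.2 m/s away from the emitter.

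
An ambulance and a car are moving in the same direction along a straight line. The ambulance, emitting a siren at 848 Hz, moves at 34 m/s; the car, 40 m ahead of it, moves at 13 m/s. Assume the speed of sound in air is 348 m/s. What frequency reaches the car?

The car is ahead, so the ambulance is moving toward it while the car is moving away from the ambulance.
General Doppler shift: f' = f · (v − v_o)/(v − v_s).
f' = 848 × (348 − 13)/(348 − 34) = 848 × 335/314 ≈ 905 Hz.

905 Hz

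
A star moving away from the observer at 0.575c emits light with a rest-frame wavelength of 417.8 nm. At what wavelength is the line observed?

804.3 nm

Relativistic Doppler for wavelength: λ' = λ₀ · √((1 + β)/(1 − β)).
λ' = 417.8 × √(1.5750/0.4250) = 417.8 × 1.92507 ≈ 804.3 nm.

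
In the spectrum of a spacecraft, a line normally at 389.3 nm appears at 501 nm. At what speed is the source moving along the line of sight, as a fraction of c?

0.247c

λ'/λ₀ = 1.2869 > 1 (redshift), so the source is receding.
λ'/λ₀ = √((1 + β)/(1 − β)) for a receding source ⇒ β = (r² − 1)/(r² + 1) with r = λ'/λ₀.
β = (1.6562 − 1)/(1.6562 + 1) ≈ 0.247.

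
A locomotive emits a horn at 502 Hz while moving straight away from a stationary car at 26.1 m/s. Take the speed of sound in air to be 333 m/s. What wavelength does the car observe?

Only the source moves, away from the listener, so f' = f · v/(v + v_s).
f' = 502 × 333/(333 + 26.1) ≈ 466 Hz.
λ' = v/f' = 333/465.514 ≈ 71.5 cm.

71.5 cm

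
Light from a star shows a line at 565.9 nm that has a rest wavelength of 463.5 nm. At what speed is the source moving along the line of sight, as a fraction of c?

0.197

λ'/λ₀ = 1.2209 > 1 (redshift), so the source is receding.
λ'/λ₀ = √((1 + β)/(1 − β)) for a receding source ⇒ β = (r² − 1)/(r² + 1) with r = λ'/λ₀.
β = (1.4907 − 1)/(1.4907 + 1) ≈ 0.197.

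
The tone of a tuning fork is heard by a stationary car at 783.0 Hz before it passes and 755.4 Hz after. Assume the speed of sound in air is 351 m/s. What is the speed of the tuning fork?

6.3 m/s

f₁/f₂ = (v + v_s)/(v − v_s), so v_s = v · (f₁ − f₂)/(f₁ + f₂).
v_s = 351 × (783.0 − 755.4)/(783.0 + 755.4) = 351 × 27.6/1538.4 ≈ 6.3 m/s.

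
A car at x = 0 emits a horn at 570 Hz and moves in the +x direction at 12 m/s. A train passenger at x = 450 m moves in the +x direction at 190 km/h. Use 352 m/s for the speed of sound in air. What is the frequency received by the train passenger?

190 km/h = 52.78 m/s.
The observer lies on the +x side, so the source is heading toward the observer and the observer is heading away from the source.
Both move, so f' = f · (v − v_o)/(v − v_s).
f' = 570 × (352 − 52.78)/(352 − 12) = 570 × 299.22/340 ≈ 502 Hz.

502 Hz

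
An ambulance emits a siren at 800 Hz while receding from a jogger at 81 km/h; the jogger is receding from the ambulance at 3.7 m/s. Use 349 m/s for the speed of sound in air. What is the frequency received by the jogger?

744 Hz

81 km/h = 22.5 m/s.
Both move, so f' = f · (v − v_o)/(v + v_s).
f' = 800 × (349 − 3.7)/(349 + 22.5) = 800 × 345.3/371.5 ≈ 744 Hz.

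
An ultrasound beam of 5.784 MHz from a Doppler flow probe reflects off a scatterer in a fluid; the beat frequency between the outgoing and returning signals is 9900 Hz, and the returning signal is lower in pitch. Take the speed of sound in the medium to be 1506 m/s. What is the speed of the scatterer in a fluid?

1.29 m/s

Double Doppler shift off a moving reflector: f₂ = f₀ · (v + u)/(v − u) (u > 0 toward emitter).
Returning signal is lower, so f₂ = f₀ − Δf = 5784000 − 9900 = 5774100 Hz.
Rearranging, u = v · (f₂ − f₀)/(f₂ + f₀) = 1506 × -9900/11558100 ≈ -1.29 m/s.
So the scatterer in a fluid is moving at 1.29 m/s away from the emitter.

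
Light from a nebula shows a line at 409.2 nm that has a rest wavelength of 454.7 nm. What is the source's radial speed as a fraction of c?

λ'/λ₀ = 0.8999 < 1 (blueshift), so the source is approaching.
λ'/λ₀ = √((1 − β)/(1 + β)) for an approaching source ⇒ β = (1 − r²)/(1 + r²) with r = λ'/λ₀.
β = (1 − 0.8099)/(1 + 0.8099) ≈ 0.105.

0.105c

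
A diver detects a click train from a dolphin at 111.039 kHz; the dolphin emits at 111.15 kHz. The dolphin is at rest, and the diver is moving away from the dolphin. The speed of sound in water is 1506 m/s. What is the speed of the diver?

f' = f · (v − v_o)/v ⇒ v_o = v · |f'/f − 1|.
v_o = 1506 × |111.039/111.15 − 1| = 1506 × 0.0009987 ≈ 1.50 m/s.

1.50 m/s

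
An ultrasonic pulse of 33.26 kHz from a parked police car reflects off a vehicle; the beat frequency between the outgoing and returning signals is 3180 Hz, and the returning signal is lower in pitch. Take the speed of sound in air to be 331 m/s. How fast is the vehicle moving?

Double Doppler shift off a moving reflector: f₂ = f₀ · (v + u)/(v − u) (u > 0 toward emitter).
Returning signal is lower, so f₂ = f₀ − Δf = 33260 − 3180 = 30080 Hz.
Rearranging, u = v · (f₂ − f₀)/(f₂ + f₀) = 331 × -3180/63340 ≈ -16.6 m/s.
So the vehicle is moving at 16.6 m/s away from the emitter.

16.6 m/s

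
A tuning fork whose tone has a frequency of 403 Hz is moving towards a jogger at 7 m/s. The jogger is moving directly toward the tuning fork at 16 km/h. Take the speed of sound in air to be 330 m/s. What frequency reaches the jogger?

417 Hz

16 km/h = 4.444 m/s.
Both move, so f' = f · (v + v_o)/(v − v_s).
f' = 403 × (330 + 4.444)/(330 − 7) = 403 × 334.44/323 ≈ 417 Hz.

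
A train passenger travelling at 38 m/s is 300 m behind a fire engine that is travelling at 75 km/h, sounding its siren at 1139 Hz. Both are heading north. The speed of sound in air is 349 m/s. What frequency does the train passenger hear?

1192 Hz

75 km/h = 20.83 m/s.
The train passenger is behind, so the fire engine is moving away from it while the train passenger is moving toward the fire engine.
General Doppler shift: f' = f · (v + v_o)/(v + v_s).
f' = 1139 × (349 + 38)/(349 + 20.83) = 1139 × 387/369.83 ≈ 1192 Hz.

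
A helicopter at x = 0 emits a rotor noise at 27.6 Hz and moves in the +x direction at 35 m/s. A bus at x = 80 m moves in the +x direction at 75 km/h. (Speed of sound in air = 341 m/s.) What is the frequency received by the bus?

75 km/h = 20.83 m/s.
The observer lies on the +x side, so the source is heading toward the observer and the observer is heading away from the source.
General Doppler shift: f' = f · (v − v_o)/(v − v_s).
f' = 27.6 × (341 − 20.83)/(341 − 35) = 27.6 × 320.17/306 ≈ 28.9 Hz.

28.9 Hz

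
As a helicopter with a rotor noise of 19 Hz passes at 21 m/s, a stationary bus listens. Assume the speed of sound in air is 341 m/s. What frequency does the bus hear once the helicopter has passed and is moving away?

Receding: f₂ = f · v/(v + v_s) = 19 × 341/362 ≈ 17.9 Hz.

17.9 Hz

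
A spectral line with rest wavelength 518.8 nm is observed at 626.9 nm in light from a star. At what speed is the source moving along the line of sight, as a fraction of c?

λ'/λ₀ = 1.2084 > 1 (redshift), so the source is receding.
λ'/λ₀ = √((1 + β)/(1 − β)) for a receding source ⇒ β = (r² − 1)/(r² + 1) with r = λ'/λ₀.
β = (1.4601 − 1)/(1.4601 + 1) ≈ 0.187.

0.187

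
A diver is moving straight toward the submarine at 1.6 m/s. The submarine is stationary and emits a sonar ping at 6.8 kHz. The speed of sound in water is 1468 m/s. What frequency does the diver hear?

6.81 kHz

Only the observer moves, toward the source, so f' = f · (v + v_o)/v.
f' = 6.8 × (1468 + 1.6)/1468 = 6.8 × 1469.6/1468 ≈ 6.81 kHz.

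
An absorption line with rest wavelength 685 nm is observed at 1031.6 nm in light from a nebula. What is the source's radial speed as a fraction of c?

0.388c

λ'/λ₀ = 1.5060 > 1 (redshift), so the source is receding.
λ'/λ₀ = √((1 + β)/(1 − β)) for a receding source ⇒ β = (r² − 1)/(r² + 1) with r = λ'/λ₀.
β = (2.2680 − 1)/(2.2680 + 1) ≈ 0.388.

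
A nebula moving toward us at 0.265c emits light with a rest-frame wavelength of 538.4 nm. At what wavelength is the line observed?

410.4 nm

Relativistic Doppler for wavelength: λ' = λ₀ · √((1 − β)/(1 + β)).
λ' = 538.4 × √(0.7350/1.2650) = 538.4 × 0.76225 ≈ 410.4 nm.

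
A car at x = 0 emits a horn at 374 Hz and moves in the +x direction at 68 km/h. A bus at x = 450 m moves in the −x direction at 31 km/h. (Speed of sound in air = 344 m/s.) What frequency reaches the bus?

406 Hz

68 km/h = 18.89 m/s; 31 km/h = 8.611 m/s.
The observer lies on the +x side, so the source is heading toward the observer and the observer is heading toward the source.
General Doppler shift: f' = f · (v + v_o)/(v − v_s).
f' = 374 × (344 + 8.611)/(344 − 18.89) = 374 × 352.61/325.11 ≈ 406 Hz.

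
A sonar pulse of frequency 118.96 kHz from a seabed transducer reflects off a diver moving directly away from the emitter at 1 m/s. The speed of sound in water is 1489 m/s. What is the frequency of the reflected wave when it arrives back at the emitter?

The diver first receives the wave as a moving observer: f₁ = f₀ · (v − u)/v = 118.96 × (1489 − 1)/1489 ≈ 118.9 kHz.
The reflection then acts as a moving source: f₂ = f₁ · v/(v + u) ≈ 118.8 kHz.
Equivalently f₂ = f₀ · (v − u)/(v + u).

118.8 kHz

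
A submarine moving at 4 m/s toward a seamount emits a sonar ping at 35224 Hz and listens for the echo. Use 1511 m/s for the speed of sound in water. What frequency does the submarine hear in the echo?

35411 Hz

The seamount receives the sound from a moving source: f₁ = f₀ · v/(v − v_e) = 35224 × 1511/1507 ≈ 35317 Hz.
On the return leg the submarine is a moving observer: f₂ = f₁ · (v + v_e)/v = 35317 × 1515/1511 ≈ 35411 Hz.
Equivalently f₂ = f₀ · (v + v_e)/(v − v_e).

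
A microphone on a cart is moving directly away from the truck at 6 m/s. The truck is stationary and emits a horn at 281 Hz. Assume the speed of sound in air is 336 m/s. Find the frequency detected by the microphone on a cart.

276 Hz

Moving observer, stationary source: f' = f · (v − v_o)/v.
f' = 281 × (336 − 6)/336 = 281 × 330/336 ≈ 276 Hz.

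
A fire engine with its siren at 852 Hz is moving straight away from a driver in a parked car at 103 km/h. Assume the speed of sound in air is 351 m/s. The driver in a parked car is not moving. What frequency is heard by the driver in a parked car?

788 Hz

103 km/h = 28.61 m/s.
Only the source moves, away from the listener, so f' = f · v/(v + v_s).
f' = 852 × 351/(351 + 28.61) = 852 × 351/379.6 ≈ 788 Hz.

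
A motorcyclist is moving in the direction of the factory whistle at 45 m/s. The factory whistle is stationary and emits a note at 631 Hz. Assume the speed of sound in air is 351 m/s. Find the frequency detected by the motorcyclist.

Only the observer moves, toward the source, so f' = f · (v + v_o)/v.
f' = 631 × (351 + 45)/351 = 631 × 396/351 ≈ 712 Hz.

712 Hz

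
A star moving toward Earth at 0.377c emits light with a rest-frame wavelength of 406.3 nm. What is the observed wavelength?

Relativistic Doppler for wavelength: λ' = λ₀ · √((1 − β)/(1 + β)).
λ' = 406.3 × √(0.6230/1.3770) = 406.3 × 0.67263 ≈ 273.3 nm.

273.3 nm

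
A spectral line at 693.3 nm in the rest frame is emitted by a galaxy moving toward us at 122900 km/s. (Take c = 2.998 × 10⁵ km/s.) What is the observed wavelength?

448.5 nm

β = v/c = 122900/299800 = 0.4099.
Relativistic Doppler for wavelength: λ' = λ₀ · √((1 − β)/(1 + β)).
λ' = 693.3 × √(0.5901/1.4099) = 693.3 × 0.64692 ≈ 448.5 nm.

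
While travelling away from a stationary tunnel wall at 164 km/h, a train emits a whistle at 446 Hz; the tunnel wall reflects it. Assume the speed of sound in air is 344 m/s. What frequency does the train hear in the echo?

164 km/h = 45.56 m/s.
The tunnel wall receives the sound from a moving source: f₁ = f₀ · v/(v + v_e) = 446 × 344/389.56 ≈ 394 Hz.
On the return leg the train is a moving observer: f₂ = f₁ · (v − v_e)/v = 394 × 298.44/344 ≈ 342 Hz.

342 Hz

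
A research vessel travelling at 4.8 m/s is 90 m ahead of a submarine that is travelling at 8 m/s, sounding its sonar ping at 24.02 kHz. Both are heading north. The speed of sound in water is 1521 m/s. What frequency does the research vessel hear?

24.1 kHz

The research vessel is ahead, so the submarine is moving toward it while the research vessel is moving away from the submarine.
With source approaching and observer receding, f' = f · (v − v_o)/(v − v_s).
f' = 24.02 × (1521 − 4.8)/(1521 − 8) = 24.02 × 1516.2/1513 ≈ 24.1 kHz.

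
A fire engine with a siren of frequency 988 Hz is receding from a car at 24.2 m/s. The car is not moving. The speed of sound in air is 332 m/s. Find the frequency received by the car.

With the source moving away from a stationary observer, f' = f · v/(v + v_s).
f' = 988 × 332/(332 + 24.2) = 988 × 332/356.2 ≈ 921 Hz.

921 Hz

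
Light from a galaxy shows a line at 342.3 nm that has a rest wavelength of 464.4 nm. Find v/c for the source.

λ'/λ₀ = 0.7371 < 1 (blueshift), so the source is approaching.
λ'/λ₀ = √((1 − β)/(1 + β)) for an approaching source ⇒ β = (1 − r²)/(1 + r²) with r = λ'/λ₀.
β = (1 − 0.5433)/(1 + 0.5433) ≈ 0.296.

0.296c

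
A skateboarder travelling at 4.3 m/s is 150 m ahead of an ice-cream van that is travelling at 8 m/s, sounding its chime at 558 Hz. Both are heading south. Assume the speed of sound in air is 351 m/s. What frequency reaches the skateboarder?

The skateboarder is ahead, so the ice-cream van is moving toward it while the skateboarder is moving away from the ice-cream van.
General Doppler shift: f' = f · (v − v_o)/(v − v_s).
f' = 558 × (351 − 4.3)/(351 − 8) = 558 × 346.7/343 ≈ 564 Hz.

564 Hz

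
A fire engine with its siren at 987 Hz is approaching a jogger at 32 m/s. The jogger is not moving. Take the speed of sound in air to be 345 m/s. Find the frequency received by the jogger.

Only the source moves, toward the listener, so f' = f · v/(v − v_s).
f' = 987 × 345/(345 − 32) = 987 × 345/313 ≈ 1088 Hz.

1088 Hz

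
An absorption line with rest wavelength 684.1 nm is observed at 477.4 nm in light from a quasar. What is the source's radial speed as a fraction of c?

λ'/λ₀ = 0.6979 < 1 (blueshift), so the source is approaching.
λ'/λ₀ = √((1 − β)/(1 + β)) for an approaching source ⇒ β = (1 − r²)/(1 + r²) with r = λ'/λ₀.
β = (1 − 0.4870)/(1 + 0.4870) ≈ 0.345.

0.345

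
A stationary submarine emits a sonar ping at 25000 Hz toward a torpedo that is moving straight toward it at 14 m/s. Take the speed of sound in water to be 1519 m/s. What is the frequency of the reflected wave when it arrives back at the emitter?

25465 Hz

At the torpedo (a moving observer), f₁ = f₀ · (v + u)/v = 25000 × 1533/1519 ≈ 25230 Hz.
The reflection then acts as a moving source: f₂ = f₁ · v/(v − u) ≈ 25465 Hz.
Equivalently f₂ = f₀ · (v + u)/(v − u).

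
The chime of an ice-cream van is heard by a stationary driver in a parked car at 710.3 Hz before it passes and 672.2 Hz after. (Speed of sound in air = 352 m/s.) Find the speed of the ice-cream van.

9.7 m/s

f₁/f₂ = (v + v_s)/(v − v_s), so v_s = v · (f₁ − f₂)/(f₁ + f₂).
v_s = 352 × (710.3 − 672.2)/(710.3 + 672.2) = 352 × 38.1/1382.5 ≈ 9.7 m/s.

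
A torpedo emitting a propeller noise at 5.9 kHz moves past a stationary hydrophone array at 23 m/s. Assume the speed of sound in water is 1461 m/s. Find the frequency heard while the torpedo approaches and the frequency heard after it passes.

5.99 kHz approaching; 5.81 kHz receding

Approaching: f₁ = f · v/(v − v_s) = 5.9 × 1461/1438 ≈ 5.99 kHz.
Receding: f₂ = f · v/(v + v_s) = 5.9 × 1461/1484 ≈ 5.81 kHz.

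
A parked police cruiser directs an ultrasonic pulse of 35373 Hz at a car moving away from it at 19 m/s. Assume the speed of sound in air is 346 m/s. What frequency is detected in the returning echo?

31690 Hz

At the car (a moving observer), f₁ = f₀ · (v − u)/v = 35373 × 327/346 ≈ 33431 Hz.
The reflection then acts as a moving source: f₂ = f₁ · v/(v + u) ≈ 31690 Hz.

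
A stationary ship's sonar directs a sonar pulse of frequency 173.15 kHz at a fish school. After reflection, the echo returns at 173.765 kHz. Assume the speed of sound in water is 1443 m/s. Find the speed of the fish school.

Double Doppler shift off a moving reflector: f₂ = f₀ · (v + u)/(v − u) (u > 0 toward emitter).
Rearranging, u = v · (f₂ − f₀)/(f₂ + f₀) = 1443 × 0.615/346.915 ≈ 2.56 m/s.
So the fish school is moving at 2.56 m/s toward the emitter.

2.56 m/s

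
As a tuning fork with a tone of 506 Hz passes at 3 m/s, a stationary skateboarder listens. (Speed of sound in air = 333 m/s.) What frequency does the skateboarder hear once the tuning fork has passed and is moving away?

Receding: f₂ = f · v/(v + v_s) = 506 × 333/336 ≈ 501 Hz.

501 Hz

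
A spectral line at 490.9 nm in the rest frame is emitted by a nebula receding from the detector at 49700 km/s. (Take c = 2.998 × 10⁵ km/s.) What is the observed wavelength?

580.3 nm

β = v/c = 49700/299800 = 0.1658.
Relativistic Doppler for wavelength: λ' = λ₀ · √((1 + β)/(1 − β)).
λ' = 490.9 × √(1.1658/0.8342) = 490.9 × 1.18213 ≈ 580.3 nm.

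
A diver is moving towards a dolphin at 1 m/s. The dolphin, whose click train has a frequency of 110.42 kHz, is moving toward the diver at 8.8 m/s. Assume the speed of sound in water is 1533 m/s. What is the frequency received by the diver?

111.1 kHz

General Doppler shift: f' = f · (v + v_o)/(v − v_s).
f' = 110.42 × (1533 + 1)/(1533 − 8.8) = 110.42 × 1534/1524.2 ≈ 111.1 kHz.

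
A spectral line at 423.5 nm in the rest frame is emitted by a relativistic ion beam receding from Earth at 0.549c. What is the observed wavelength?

784.9 nm

Relativistic Doppler for wavelength: λ' = λ₀ · √((1 + β)/(1 − β)).
λ' = 423.5 × √(1.5490/0.4510) = 423.5 × 1.85326 ≈ 784.9 nm.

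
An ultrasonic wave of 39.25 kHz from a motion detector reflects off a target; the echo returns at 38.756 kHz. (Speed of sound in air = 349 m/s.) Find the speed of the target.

Double Doppler shift off a moving reflector: f₂ = f₀ · (v + u)/(v − u) (u > 0 toward emitter).
Rearranging, u = v · (f₂ − f₀)/(f₂ + f₀) = 349 × -0.494/78.006 ≈ -2.21 m/s.
So the target is moving at 2.21 m/s away from the emitter.

2.21 m/s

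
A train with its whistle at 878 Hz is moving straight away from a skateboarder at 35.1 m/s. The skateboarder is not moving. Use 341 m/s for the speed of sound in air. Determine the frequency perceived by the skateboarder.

796 Hz

With the source moving away from a stationary observer, f' = f · v/(v + v_s).
f' = 878 × 341/(341 + 35.1) = 878 × 341/376.1 ≈ 796 Hz.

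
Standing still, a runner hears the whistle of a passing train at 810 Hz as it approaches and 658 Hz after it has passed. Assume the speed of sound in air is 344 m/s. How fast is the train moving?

36 m/s

f₁/f₂ = (v + v_s)/(v − v_s), so v_s = v · (f₁ − f₂)/(f₁ + f₂).
v_s = 344 × (810 − 658)/(810 + 658) = 344 × 152/1468 ≈ 36 m/s.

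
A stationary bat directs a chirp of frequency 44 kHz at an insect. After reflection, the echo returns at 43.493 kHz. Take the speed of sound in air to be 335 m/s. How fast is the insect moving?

Double Doppler shift off a moving reflector: f₂ = f₀ · (v + u)/(v − u) (u > 0 toward emitter).
Rearranging, u = v · (f₂ − f₀)/(f₂ + f₀) = 335 × -0.507/87.493 ≈ -1.94 m/s.
So the insect is moving at 1.94 m/s away from the emitter.

1.94 m/s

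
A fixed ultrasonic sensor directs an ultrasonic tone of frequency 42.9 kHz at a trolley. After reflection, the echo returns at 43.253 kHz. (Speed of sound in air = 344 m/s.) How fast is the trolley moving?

Double Doppler shift off a moving reflector: f₂ = f₀ · (v + u)/(v − u) (u > 0 toward emitter).
Rearranging, u = v · (f₂ − f₀)/(f₂ + f₀) = 344 × 0.353/86.153 ≈ 1.41 m/s.
So the trolley is moving at 1.41 m/s toward the emitter.

1.41 m/s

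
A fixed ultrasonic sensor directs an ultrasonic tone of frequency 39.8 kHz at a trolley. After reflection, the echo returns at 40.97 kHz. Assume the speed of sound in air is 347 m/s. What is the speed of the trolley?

Double Doppler shift off a moving reflector: f₂ = f₀ · (v + u)/(v − u) (u > 0 toward emitter).
Rearranging, u = v · (f₂ − f₀)/(f₂ + f₀) = 347 × 1.17/80.77 ≈ 5.0 m/s.
So the trolley is moving at 5.0 m/s toward the emitter.

5.0 m/s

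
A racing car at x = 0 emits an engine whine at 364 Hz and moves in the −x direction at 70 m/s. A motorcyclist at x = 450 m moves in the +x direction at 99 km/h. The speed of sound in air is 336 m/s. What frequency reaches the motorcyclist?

277 Hz

99 km/h = 27.5 m/s.
The observer lies on the +x side, so the source is heading away from the observer and the observer is heading away from the source.
General Doppler shift: f' = f · (v − v_o)/(v + v_s).
f' = 364 × (336 − 27.5)/(336 + 70) = 364 × 308.5/406 ≈ 277 Hz.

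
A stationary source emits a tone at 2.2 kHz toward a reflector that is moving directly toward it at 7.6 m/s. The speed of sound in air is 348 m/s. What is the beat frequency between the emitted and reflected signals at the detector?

The reflector first receives the wave as a moving observer: f₁ = f₀ · (v + u)/v = 2.2 × (348 + 7.6)/348 ≈ 2.2480 kHz.
On reflection it acts as a source moving toward the stationary detector: f₂ = f₁ · v/(v − u) = 2.2480 × 348/340.4 ≈ 2.2982 kHz.
Beat frequency (with f₀ = 2200 Hz): |f₂ − f₀| = 2u·f₀/(v − u) = 2 × 7.6 × 2200/340.4 ≈ 98 Hz.

98 Hz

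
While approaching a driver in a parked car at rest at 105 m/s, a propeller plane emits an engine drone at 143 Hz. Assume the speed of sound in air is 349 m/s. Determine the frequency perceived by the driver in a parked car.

205 Hz

With the source moving toward a stationary observer, f' = f · v/(v − v_s).
f' = 143 × 349/(349 − 105) = 143 × 349/244 ≈ 205 Hz.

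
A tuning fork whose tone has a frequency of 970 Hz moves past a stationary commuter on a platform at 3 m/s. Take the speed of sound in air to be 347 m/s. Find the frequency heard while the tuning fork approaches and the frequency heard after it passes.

Approaching: f₁ = f · v/(v − v_s) = 970 × 347/344 ≈ 978 Hz.
Receding: f₂ = f · v/(v + v_s) = 970 × 347/350 ≈ 962 Hz.

978 Hz approaching; 962 Hz receding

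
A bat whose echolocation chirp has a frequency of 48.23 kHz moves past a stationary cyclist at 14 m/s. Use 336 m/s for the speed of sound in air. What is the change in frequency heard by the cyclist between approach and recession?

4.03 kHz

Approaching: f₁ = f · v/(v − v_s) = 48.23 × 336/322 ≈ 50.33 kHz.
Receding: f₂ = f · v/(v + v_s) = 48.23 × 336/350 ≈ 46.30 kHz.
Drop: f₁ − f₂ = 2f·v·v_s/(v² − v_s²) = 2 × 48.23 × 336 × 14/(336² − 14²) ≈ 4.03 kHz.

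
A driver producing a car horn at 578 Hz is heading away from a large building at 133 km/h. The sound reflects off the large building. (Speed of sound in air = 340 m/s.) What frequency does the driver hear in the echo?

133 km/h = 36.94 m/s.
The large building receives the sound from a moving source: f₁ = f₀ · v/(v + v_e) = 578 × 340/376.94 ≈ 521 Hz.
On the return leg the driver is a moving observer: f₂ = f₁ · (v − v_e)/v = 521 × 303.06/340 ≈ 465 Hz.

465 Hz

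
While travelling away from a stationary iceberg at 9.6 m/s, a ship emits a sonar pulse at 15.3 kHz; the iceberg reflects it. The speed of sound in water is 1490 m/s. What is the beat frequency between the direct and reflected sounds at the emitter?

The iceberg receives the sound from a moving source: f₁ = f₀ · v/(v + v_e) = 15.3 × 1490/1499.6 ≈ 15.2021 kHz.
On the return leg the ship is a moving observer: f₂ = f₁ · (v − v_e)/v = 15.2021 × 1480.4/1490 ≈ 15.1041 kHz.
Beat against the emitted tone (with f₀ = 15300 Hz): |f₂ − f₀| = 2v_e·f₀/(v + v_e) = 2 × 9.6 × 15300/1499.6 ≈ 196 Hz.

196 Hz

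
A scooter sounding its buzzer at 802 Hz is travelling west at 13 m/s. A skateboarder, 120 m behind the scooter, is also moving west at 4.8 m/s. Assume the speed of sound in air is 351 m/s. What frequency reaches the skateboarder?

The skateboarder is behind, so the scooter is moving away from it while the skateboarder is moving toward the scooter.
Both move, so f' = f · (v + v_o)/(v + v_s).
f' = 802 × (351 + 4.8)/(351 + 13) = 802 × 355.8/364 ≈ 784 Hz.

784 Hz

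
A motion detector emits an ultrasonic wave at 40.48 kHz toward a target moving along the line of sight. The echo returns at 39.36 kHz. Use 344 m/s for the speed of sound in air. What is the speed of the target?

4.8 m/s

Double Doppler shift off a moving reflector: f₂ = f₀ · (v + u)/(v − u) (u > 0 toward emitter).
Rearranging, u = v · (f₂ − f₀)/(f₂ + f₀) = 344 × -1.12/79.84 ≈ -4.8 m/s.
So the target is moving at 4.8 m/s away from the emitter.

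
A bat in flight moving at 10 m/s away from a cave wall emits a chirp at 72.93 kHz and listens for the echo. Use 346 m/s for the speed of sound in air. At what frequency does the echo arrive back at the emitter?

The cave wall receives the sound from a moving source: f₁ = f₀ · v/(v + v_e) = 72.93 × 346/356 ≈ 70.9 kHz.
On the return leg the bat in flight is a moving observer: f₂ = f₁ · (v − v_e)/v = 70.9 × 336/346 ≈ 68.8 kHz.

68.8 kHz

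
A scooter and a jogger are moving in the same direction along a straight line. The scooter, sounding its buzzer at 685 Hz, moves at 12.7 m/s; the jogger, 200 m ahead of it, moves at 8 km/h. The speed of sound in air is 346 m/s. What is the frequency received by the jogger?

8 km/h = 2.222 m/s.
The jogger is ahead, so the scooter is moving toward it while the jogger is moving away from the scooter.
General Doppler shift: f' = f · (v − v_o)/(v − v_s).
f' = 685 × (346 − 2.222)/(346 − 12.7) = 685 × 343.78/333.3 ≈ 707 Hz.

707 Hz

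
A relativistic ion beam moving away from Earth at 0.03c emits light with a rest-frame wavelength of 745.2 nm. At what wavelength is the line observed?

767.9 nm

Relativistic Doppler for wavelength: λ' = λ₀ · √((1 + β)/(1 − β)).
λ' = 745.2 × √(1.0300/0.9700) = 745.2 × 1.03046 ≈ 767.9 nm.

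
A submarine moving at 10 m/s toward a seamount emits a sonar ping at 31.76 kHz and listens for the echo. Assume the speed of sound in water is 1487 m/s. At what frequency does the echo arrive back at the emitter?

The seamount receives the sound from a moving source: f₁ = f₀ · v/(v − v_e) = 31.76 × 1487/1477 ≈ 32.0 kHz.
On the return leg the submarine is a moving observer: f₂ = f₁ · (v + v_e)/v = 32.0 × 1497/1487 ≈ 32.2 kHz.

32.2 kHz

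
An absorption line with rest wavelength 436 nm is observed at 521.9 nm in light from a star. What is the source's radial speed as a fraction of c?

λ'/λ₀ = 1.1970 > 1 (redshift), so the source is receding.
λ'/λ₀ = √((1 + β)/(1 − β)) for a receding source ⇒ β = (r² − 1)/(r² + 1) with r = λ'/λ₀.
β = (1.4329 − 1)/(1.4329 + 1) ≈ 0.178.

0.178c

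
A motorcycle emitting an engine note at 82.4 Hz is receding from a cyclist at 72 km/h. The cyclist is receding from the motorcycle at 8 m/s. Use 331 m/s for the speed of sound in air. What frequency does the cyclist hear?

76 Hz

72 km/h = 20 m/s.
General Doppler shift: f' = f · (v − v_o)/(v + v_s).
f' = 82.4 × (331 − 8)/(331 + 20) = 82.4 × 323/351 ≈ 76 Hz.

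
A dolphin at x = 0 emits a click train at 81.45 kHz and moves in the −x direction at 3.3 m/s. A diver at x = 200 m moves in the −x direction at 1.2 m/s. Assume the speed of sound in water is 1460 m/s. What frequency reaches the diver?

81.3 kHz

The observer lies on the +x side, so the source is heading away from the observer and the observer is heading toward the source.
With source receding and observer approaching, f' = f · (v + v_o)/(v + v_s).
f' = 81.45 × (1460 + 1.2)/(1460 + 3.3) = 81.45 × 1461.2/1463.3 ≈ 81.3 kHz.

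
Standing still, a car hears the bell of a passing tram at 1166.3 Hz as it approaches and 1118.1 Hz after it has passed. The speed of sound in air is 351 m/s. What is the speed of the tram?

f₁/f₂ = (v + v_s)/(v − v_s), so v_s = v · (f₁ − f₂)/(f₁ + f₂).
v_s = 351 × (1166.3 − 1118.1)/(1166.3 + 1118.1) = 351 × 48.2/2284.4 ≈ 7.4 m/s.

7.4 m/s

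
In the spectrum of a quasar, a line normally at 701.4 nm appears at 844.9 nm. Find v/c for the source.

0.184

λ'/λ₀ = 1.2046 > 1 (redshift), so the source is receding.
λ'/λ₀ = √((1 + β)/(1 − β)) for a receding source ⇒ β = (r² − 1)/(r² + 1) with r = λ'/λ₀.
β = (1.4510 − 1)/(1.4510 + 1) ≈ 0.184.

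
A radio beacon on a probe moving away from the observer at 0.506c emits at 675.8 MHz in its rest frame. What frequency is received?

387.1 MHz

Relativistic Doppler for frequency: f' = f₀ · √((1 − β)/(1 + β)).
f' = 675.8 × √(0.4940/1.5060) = 675.8 × 0.57273 ≈ 387.1 MHz.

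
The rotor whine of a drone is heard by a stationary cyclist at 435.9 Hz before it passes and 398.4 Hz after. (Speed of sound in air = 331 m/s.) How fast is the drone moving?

14.9 m/s

f₁/f₂ = (v + v_s)/(v − v_s), so v_s = v · (f₁ − f₂)/(f₁ + f₂).
v_s = 331 × (435.9 − 398.4)/(435.9 + 398.4) = 331 × 37.5/834.3 ≈ 14.9 m/s.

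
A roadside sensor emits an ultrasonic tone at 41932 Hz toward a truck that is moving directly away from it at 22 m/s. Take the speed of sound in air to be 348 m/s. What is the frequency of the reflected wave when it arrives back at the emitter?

36945 Hz

The truck first receives the wave as a moving observer: f₁ = f₀ · (v − u)/v = 41932 × (348 − 22)/348 ≈ 39281 Hz.
The reflection then acts as a moving source: f₂ = f₁ · v/(v + u) ≈ 36945 Hz.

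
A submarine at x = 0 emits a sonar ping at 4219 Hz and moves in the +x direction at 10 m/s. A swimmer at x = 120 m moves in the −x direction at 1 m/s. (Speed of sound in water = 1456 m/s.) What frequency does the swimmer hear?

4251 Hz

The observer lies on the +x side, so the source is heading toward the observer and the observer is heading toward the source.
With source approaching and observer approaching, f' = f · (v + v_o)/(v − v_s).
f' = 4219 × (1456 + 1)/(1456 − 10) = 4219 × 1457/1446 ≈ 4251 Hz.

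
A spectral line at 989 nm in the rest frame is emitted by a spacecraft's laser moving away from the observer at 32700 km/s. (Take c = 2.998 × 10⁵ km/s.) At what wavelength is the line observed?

β = v/c = 32700/299800 = 0.1091.
Relativistic Doppler for wavelength: λ' = λ₀ · √((1 + β)/(1 − β)).
λ' = 989 × √(1.1091/0.8909) = 989 × 1.11573 ≈ 1103.5 nm.

1103.5 nm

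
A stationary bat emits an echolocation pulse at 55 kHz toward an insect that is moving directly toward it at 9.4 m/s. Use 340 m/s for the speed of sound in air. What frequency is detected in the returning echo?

The insect first receives the wave as a moving observer: f₁ = f₀ · (v + u)/v = 55 × (340 + 9.4)/340 ≈ 56.5 kHz.
On reflection it acts as a source moving toward the stationary detector: f₂ = f₁ · v/(v − u) = 56.5 × 340/330.6 ≈ 58.1 kHz.
Equivalently f₂ = f₀ · (v + u)/(v − u).

58.1 kHz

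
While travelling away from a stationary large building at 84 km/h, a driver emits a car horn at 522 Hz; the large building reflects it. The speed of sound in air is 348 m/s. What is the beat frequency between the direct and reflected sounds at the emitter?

84 km/h = 23.33 m/s.
The large building receives the sound from a moving source: f₁ = f₀ · v/(v + v_e) = 522 × 348/371.33 ≈ 489.2 Hz.
On the return leg the driver is a moving observer: f₂ = f₁ · (v − v_e)/v = 489.2 × 324.67/348 ≈ 456.4 Hz.
Equivalently f₂ = f₀ · (v − v_e)/(v + v_e).
Beat against the emitted tone: |f₂ − f₀| = 2v_e·f₀/(v + v_e) = 2 × 23.33 × 522/371.33 ≈ 66 Hz.

66 Hz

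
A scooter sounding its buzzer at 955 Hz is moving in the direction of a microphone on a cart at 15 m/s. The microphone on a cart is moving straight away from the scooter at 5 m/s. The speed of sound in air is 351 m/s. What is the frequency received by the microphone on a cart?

983 Hz

With source approaching and observer receding, f' = f · (v − v_o)/(v − v_s).
f' = 955 × (351 − 5)/(351 − 15) = 955 × 346/336 ≈ 983 Hz.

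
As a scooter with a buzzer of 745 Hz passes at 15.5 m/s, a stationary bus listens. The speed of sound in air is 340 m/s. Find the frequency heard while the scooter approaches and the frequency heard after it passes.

781 Hz approaching; 713 Hz receding

Approaching: f₁ = f · v/(v − v_s) = 745 × 340/324.5 ≈ 781 Hz.
Receding: f₂ = f · v/(v + v_s) = 745 × 340/355.5 ≈ 713 Hz.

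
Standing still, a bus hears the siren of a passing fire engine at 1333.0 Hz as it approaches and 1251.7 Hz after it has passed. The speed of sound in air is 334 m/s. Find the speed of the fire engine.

10.5 m/s

f₁/f₂ = (v + v_s)/(v − v_s), so v_s = v · (f₁ − f₂)/(f₁ + f₂).
v_s = 334 × (1333.0 − 1251.7)/(1333.0 + 1251.7) = 334 × 81.3/2584.7 ≈ 10.5 m/s.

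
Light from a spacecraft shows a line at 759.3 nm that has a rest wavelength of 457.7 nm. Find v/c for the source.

λ'/λ₀ = 1.6589 > 1 (redshift), so the source is receding.
λ'/λ₀ = √((1 + β)/(1 − β)) for a receding source ⇒ β = (r² − 1)/(r² + 1) with r = λ'/λ₀.
β = (2.7521 − 1)/(2.7521 + 1) ≈ 0.467.

0.467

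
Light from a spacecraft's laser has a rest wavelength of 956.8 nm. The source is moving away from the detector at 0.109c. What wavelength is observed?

Relativistic Doppler for wavelength: λ' = λ₀ · √((1 + β)/(1 − β)).
λ' = 956.8 × √(1.1090/0.8910) = 956.8 × 1.11565 ≈ 1067.5 nm.

1067.5 nm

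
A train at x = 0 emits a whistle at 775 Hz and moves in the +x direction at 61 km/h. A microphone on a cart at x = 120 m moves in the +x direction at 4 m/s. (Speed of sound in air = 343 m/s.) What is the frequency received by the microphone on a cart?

61 km/h = 16.94 m/s.
The observer lies on the +x side, so the source is heading toward the observer and the observer is heading away from the source.
Both move, so f' = f · (v − v_o)/(v − v_s).
f' = 775 × (343 − 4)/(343 − 16.94) = 775 × 339/326.06 ≈ 806 Hz.

806 Hz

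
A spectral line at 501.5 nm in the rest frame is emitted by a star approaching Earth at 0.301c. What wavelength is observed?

Relativistic Doppler for wavelength: λ' = λ₀ · √((1 − β)/(1 + β)).
λ' = 501.5 × √(0.6990/1.3010) = 501.5 × 0.73299 ≈ 367.6 nm.

367.6 nm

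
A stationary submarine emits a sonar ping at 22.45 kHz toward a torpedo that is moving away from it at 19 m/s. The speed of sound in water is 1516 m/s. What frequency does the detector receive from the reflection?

21.9 kHz

The torpedo first receives the wave as a moving observer: f₁ = f₀ · (v − u)/v = 22.45 × (1516 − 19)/1516 ≈ 22.2 kHz.
On reflection it acts as a source moving away from the stationary detector: f₂ = f₁ · v/(v + u) = 22.2 × 1516/1535 ≈ 21.9 kHz.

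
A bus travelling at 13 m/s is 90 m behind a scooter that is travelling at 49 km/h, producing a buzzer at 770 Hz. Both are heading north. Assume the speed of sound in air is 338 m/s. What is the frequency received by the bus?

49 km/h = 13.61 m/s.
The bus is behind, so the scooter is moving away from it while the bus is moving toward the scooter.
Both move, so f' = f · (v + v_o)/(v + v_s).
f' = 770 × (338 + 13)/(338 + 13.61) = 770 × 351/351.61 ≈ 769 Hz.

769 Hz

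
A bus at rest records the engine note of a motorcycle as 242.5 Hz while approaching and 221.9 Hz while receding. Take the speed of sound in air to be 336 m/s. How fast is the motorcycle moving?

14.9 m/s

f₁/f₂ = (v + v_s)/(v − v_s), so v_s = v · (f₁ − f₂)/(f₁ + f₂).
v_s = 336 × (242.5 − 221.9)/(242.5 + 221.9) = 336 × 20.6/464.4 ≈ 14.9 m/s.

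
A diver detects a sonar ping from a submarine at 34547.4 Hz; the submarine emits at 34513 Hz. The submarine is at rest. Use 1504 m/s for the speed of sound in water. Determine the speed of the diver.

1.50 m/s

f' > f, so the diver is approaching.
f' = f · (v + v_o)/v ⇒ v_o = v · |f'/f − 1|.
v_o = 1504 × |34547.4/34513 − 1| = 1504 × 0.0009967 ≈ 1.50 m/s.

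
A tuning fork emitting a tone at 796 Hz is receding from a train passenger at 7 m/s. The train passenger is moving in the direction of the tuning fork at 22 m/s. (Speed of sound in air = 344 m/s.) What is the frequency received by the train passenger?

830 Hz

General Doppler shift: f' = f · (v + v_o)/(v + v_s).
f' = 796 × (344 + 22)/(344 + 7) = 796 × 366/351 ≈ 830 Hz.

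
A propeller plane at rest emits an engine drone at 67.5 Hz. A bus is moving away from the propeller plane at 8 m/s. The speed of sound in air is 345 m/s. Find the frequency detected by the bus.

66 Hz

Moving observer, stationary source: f' = f · (v − v_o)/v.
f' = 67.5 × (345 − 8)/345 = 67.5 × 337/345 ≈ 66 Hz.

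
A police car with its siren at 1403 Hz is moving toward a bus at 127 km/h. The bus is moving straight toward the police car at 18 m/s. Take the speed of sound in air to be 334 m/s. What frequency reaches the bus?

1653 Hz

127 km/h = 35.28 m/s.
General Doppler shift: f' = f · (v + v_o)/(v − v_s).
f' = 1403 × (334 + 18)/(334 − 35.28) = 1403 × 352/298.72 ≈ 1653 Hz.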